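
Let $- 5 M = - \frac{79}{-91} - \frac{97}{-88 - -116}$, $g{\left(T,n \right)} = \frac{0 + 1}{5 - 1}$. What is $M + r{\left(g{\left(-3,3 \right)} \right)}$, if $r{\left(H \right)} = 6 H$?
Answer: $\frac{105}{52} \approx 2.0192$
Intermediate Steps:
$g{\left(T,n \right)} = \frac{1}{4}$ ($g{\left(T,n \right)} = 1 \cdot \frac{1}{4} = \frac{1}{4}$)
$M = \frac{27}{52}$ ($M = - \frac{- \frac{79}{-91} - \frac{97}{-88 - -116}}{5} = - \frac{\left(-79\right) \left(- \frac{1}{91}\right) - \frac{97}{-88 + 116}}{5} = - \frac{\frac{79}{91} - \frac{97}{28}}{5} = \left(- \frac{1}{5}\right) \left(- \frac{135}{52}\right) = \frac{27}{52} \approx 0.51923$)
$M + r{\left(g{\left(-3,3 \right)} \right)} = \frac{27}{52} + 6 \cdot \frac{1}{4} = \frac{27}{52} + \frac{3}{2} = \frac{105}{52}$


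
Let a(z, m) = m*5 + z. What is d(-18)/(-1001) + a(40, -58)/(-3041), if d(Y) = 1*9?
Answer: 222881/3044041 ≈ 0.073219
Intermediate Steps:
d(Y) = 9
a(z, m) = z + 5*m (a(z, m) = 5*m + z = z + 5*m)
d(-18)/(-1001) + a(40, -58)/(-3041) = 9/(-1001) + (40 + 5*(-58))/(-3041) = 9*(-1/1001) + (40 - 290)*(-1/3041) = -9/1001 - 250*(-1/3041) = -9/1001 + 250/3041 = 222881/3044041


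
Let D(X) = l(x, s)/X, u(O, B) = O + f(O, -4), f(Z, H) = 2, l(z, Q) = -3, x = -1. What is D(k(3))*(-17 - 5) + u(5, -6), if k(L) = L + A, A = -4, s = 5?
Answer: -59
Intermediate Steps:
u(O, B) = 2 + O (u(O, B) = O + 2 = 2 + O)
k(L) = -4 + L (k(L) = L - 4 = -4 + L)
D(X) = -3/X
D(k(3))*(-17 - 5) + u(5, -6) = (-3/(-4 + 3))*(-17 - 5) + (2 + 5) = -3/(-1)*(-22) + 7 = -3*(-1)*(-22) + 7 = 3*(-22) + 7 = -66 + 7 = -59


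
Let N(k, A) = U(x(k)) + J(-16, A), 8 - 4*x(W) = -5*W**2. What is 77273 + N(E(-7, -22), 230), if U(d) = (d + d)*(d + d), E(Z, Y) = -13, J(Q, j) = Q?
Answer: 1036637/4 ≈ 2.5916e+5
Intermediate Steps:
x(W) = 2 + 5*W**2/4 (x(W) = 2 - (-5)*W**2/4 = 2 + 5*W**2/4)
U(d) = 4*d**2 (U(d) = (2*d)*(2*d) = 4*d**2)
N(k, A) = -16 + 4*(2 + 5*k**2/4)**2 (N(k, A) = 4*(2 + 5*k**2/4)**2 - 16 = -16 + 4*(2 + 5*k**2/4)**2)
77273 + N(E(-7, -22), 230) = 77273 + (-16 + (8 + 5*(-13)**2)**2/4) = 77273 + (-16 + (8 + 5*169)**2/4) = 77273 + (-16 + (8 + 845)**2/4) = 77273 + (-16 + (1/4)*853**2) = 77273 + (-16 + (1/4)*727609) = 77273 + (-16 + 727609/4) = 77273 + 727545/4 = 1036637/4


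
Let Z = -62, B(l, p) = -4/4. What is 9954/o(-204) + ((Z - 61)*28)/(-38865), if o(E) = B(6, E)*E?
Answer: 21531377/440470 ≈ 48.883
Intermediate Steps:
B(l, p) = -1 (B(l, p) = -4*¼ = -1)
o(E) = -E
9954/o(-204) + ((Z - 61)*28)/(-38865) = 9954/((-1*(-204))) + ((-62 - 61)*28)/(-38865) = 9954/204 - 123*28*(-1/38865) = 9954*(1/204) - 3444*(-1/38865) = 1659/34 + 1148/12955 = 21531377/440470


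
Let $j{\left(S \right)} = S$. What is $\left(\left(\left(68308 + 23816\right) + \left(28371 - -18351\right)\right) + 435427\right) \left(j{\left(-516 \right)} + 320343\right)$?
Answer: $183668010771$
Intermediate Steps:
$\left(\left(\left(68308 + 23816\right) + \left(28371 - -18351\right)\right) + 435427\right) \left(j{\left(-516 \right)} + 320343\right) = \left(\left(\left(68308 + 23816\right) + \left(28371 - -18351\right)\right) + 435427\right) \left(-516 + 320343\right) = \left(\left(92124 + \left(28371 + 18351\right)\right) + 435427\right) 319827 = \left(\left(92124 + 46722\right) + 435427\right) 319827 = \left(138846 + 435427\right) 319827 = 574273 \cdot 319827 = 183668010771$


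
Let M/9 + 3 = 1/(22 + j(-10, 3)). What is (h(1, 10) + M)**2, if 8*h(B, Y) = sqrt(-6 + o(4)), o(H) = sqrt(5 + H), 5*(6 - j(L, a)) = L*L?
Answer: (207 - I*sqrt(3))**2/64 ≈ 669.47 - 11.204*I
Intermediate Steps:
j(L, a) = 6 - L**2/5 (j(L, a) = 6 - L*L/5 = 6 - L**2/5)
h(B, Y) = I*sqrt(3)/8 (h(B, Y) = sqrt(-6 + sqrt(5 + 4))/8 = sqrt(-6 + sqrt(9))/8 = sqrt(-6 + 3)/8 = sqrt(-3)/8 = (I*sqrt(3))/8 = I*sqrt(3)/8)
M = -207/8 (M = -27 + 9/(22 + (6 - 1/5*(-10)**2)) = -27 + 9/(22 + (6 - 1/5*100)) = -27 + 9/(22 + (6 - 20)) = -27 + 9/(22 - 14) = -27 + 9/8 = -207/8 ≈ -25.875)
(h(1, 10) + M)**2 = (I*sqrt(3)/8 - 207/8)**2 = (-207/8 + I*sqrt(3)/8)**2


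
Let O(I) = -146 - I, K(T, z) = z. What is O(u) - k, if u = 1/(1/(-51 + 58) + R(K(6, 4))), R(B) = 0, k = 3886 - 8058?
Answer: 4019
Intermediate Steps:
k = -4172
u = 7 (u = 1/(1/(-51 + 58) + 0) = 1/(1/7 + 0) = 1/(⅐ + 0) = 1/(⅐) = 7)
O(u) - k = (-146 - 1*7) - 1*(-4172) = (-146 - 7) + 4172 = -153 + 4172 = 4019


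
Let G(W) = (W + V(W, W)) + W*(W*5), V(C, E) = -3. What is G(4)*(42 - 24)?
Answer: 1458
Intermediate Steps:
G(W) = -3 + W + 5*W² (G(W) = (W - 3) + W*(W*5) = (-3 + W) + W*(5*W) = (-3 + W) + 5*W² = -3 + W + 5*W²)
G(4)*(42 - 24) = (-3 + 4 + 5*4²)*(42 - 24) = (-3 + 4 + 5*16)*18 = (-3 + 4 + 80)*18 = 81*18 = 1458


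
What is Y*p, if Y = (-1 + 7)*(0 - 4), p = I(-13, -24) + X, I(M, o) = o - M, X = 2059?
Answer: -49152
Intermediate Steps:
p = 2048 (p = (-24 - 1*(-13)) + 2059 = (-24 + 13) + 2059 = -11 + 2059 = 2048)
Y = -24 (Y = 6*(-4) = -24)
Y*p = -24*2048 = -49152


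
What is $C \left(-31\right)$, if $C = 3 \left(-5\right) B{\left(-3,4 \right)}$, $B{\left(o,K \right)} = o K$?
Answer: $-5580$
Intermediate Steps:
$B{\left(o,K \right)} = K o$
$C = 180$ ($C = 3 \left(-5\right) 4 \left(-3\right) = \left(-15\right) \left(-12\right) = 180$)
$C \left(-31\right) = 180 \left(-31\right) = -5580$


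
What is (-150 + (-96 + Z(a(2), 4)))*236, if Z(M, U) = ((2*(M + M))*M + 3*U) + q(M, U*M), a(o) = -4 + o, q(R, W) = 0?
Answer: -51448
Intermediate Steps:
Z(M, U) = 3*U + 4*M² (Z(M, U) = ((2*(M + M))*M + 3*U) + 0 = ((2*(2*M))*M + 3*U) + 0 = ((4*M)*M + 3*U) + 0 = (4*M² + 3*U) + 0 = (3*U + 4*M²) + 0 = 3*U + 4*M²)
(-150 + (-96 + Z(a(2), 4)))*236 = (-150 + (-96 + (3*4 + 4*(-4 + 2)²)))*236 = (-150 + (-96 + (12 + 4*(-2)²)))*236 = (-150 + (-96 + (12 + 4*4)))*236 = (-150 + (-96 + (12 + 16)))*236 = (-150 + (-96 + 28))*236 = (-150 - 68)*236 = -218*236 = -51448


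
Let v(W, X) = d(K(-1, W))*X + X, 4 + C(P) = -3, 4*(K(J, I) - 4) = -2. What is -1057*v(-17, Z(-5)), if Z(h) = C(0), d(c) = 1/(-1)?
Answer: 0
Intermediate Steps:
K(J, I) = 7/2 (K(J, I) = 4 + (1/4)*(-2) = 4 - 1/2 = 7/2)
d(c) = -1
C(P) = -7 (C(P) = -4 - 3 = -7)
Z(h) = -7
v(W, X) = 0 (v(W, X) = -X + X = 0)
-1057*v(-17, Z(-5)) = -1057*0 = 0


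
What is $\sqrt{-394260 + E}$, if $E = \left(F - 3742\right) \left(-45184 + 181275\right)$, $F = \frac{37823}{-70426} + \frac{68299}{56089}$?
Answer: $\frac{7 i \sqrt{2534980736305524541414}}{15613138} \approx 22573.0 i$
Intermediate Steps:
$F = \frac{244415557}{359102174}$ ($F = 37823 \left(- \frac{1}{70426}\right) + 68299 \cdot \frac{1}{56089} = - \frac{37823}{70426} + \frac{6209}{5099} = \frac{244415557}{359102174} \approx 0.68063$)
$E = - \frac{7949583695983267}{15613138}$ ($E = \left(\frac{244415557}{359102174} - 3742\right) \left(-45184 + 181275\right) = \left(- \frac{1343515919551}{359102174}\right) 136091 = - \frac{7949583695983267}{15613138} \approx -5.0916 \cdot 10^{8}$)
$\sqrt{-394260 + E} = \sqrt{-394260 - \frac{7949583695983267}{15613138}} = \sqrt{- \frac{7955739331771147}{15613138}} = \frac{7 i \sqrt{2534980736305524541414}}{15613138}$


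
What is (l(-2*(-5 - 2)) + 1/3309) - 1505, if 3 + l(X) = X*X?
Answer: -4341407/3309 ≈ -1312.0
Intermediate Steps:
l(X) = -3 + X² (l(X) = -3 + X*X = -3 + X²)
(l(-2*(-5 - 2)) + 1/3309) - 1505 = ((-3 + (-2*(-5 - 2))²) + 1/3309) - 1505 = ((-3 + (-2*(-7))²) + 1/3309) - 1505 = ((-3 + 14²) + 1/3309) - 1505 = ((-3 + 196) + 1/3309) - 1505 = (193 + 1/3309) - 1505 = 638638/3309 - 1505 = -4341407/3309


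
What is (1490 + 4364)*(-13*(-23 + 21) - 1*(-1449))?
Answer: 8634650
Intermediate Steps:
(1490 + 4364)*(-13*(-23 + 21) - 1*(-1449)) = 5854*(-13*(-2) + 1449) = 5854*(26 + 1449) = 5854*1475 = 8634650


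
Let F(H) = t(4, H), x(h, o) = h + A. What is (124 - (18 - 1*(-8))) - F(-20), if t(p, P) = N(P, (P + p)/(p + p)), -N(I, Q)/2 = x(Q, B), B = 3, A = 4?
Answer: 102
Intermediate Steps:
x(h, o) = 4 + h (x(h, o) = h + 4 = 4 + h)
N(I, Q) = -8 - 2*Q (N(I, Q) = -2*(4 + Q) = -8 - 2*Q)
t(p, P) = -8 - (P + p)/p (t(p, P) = -8 - 2*(P + p)/(p + p) = -8 - 2*(P + p)/(2*p) = -8 - 2*(P + p)*1/(2*p) = -8 - (P + p)/p)
F(H) = -9 - H/4 (F(H) = -9 - 1*H/4 = -9 - 1*H*1/4 = -9 - H/4)
(124 - (18 - 1*(-8))) - F(-20) = (124 - (18 - 1*(-8))) - (-9 - 1/4*(-20)) = (124 - (18 + 8)) - (-9 + 5) = (124 - 1*26) - 1*(-4) = (124 - 26) + 4 = 98 + 4 = 102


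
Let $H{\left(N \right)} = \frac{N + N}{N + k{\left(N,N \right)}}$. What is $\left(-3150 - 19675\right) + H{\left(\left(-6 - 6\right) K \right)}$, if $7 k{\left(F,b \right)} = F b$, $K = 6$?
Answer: $- \frac{1483639}{65} \approx -22825.0$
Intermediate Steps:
$k{\left(F,b \right)} = \frac{F b}{7}$
$H{\left(N \right)} = \frac{2 N}{N + \frac{N^{2}}{7}}$ ($H{\left(N \right)} = \frac{N + N}{N + \frac{N N}{7}} = \frac{2 N}{N + \frac{N^{2}}{7}}$)
$\left(-3150 - 19675\right) + H{\left(\left(-6 - 6\right) K \right)} = \left(-3150 - 19675\right) + \frac{14}{7 + \left(-6 - 6\right) 6} = -22825 + \frac{14}{7 - 72} = -22825 + \frac{14}{-65} = -22825 + 14 \left(- \frac{1}{65}\right) = -22825 - \frac{14}{65} = - \frac{1483639}{65}$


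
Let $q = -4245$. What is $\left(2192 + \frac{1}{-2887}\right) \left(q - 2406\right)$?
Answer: $- \frac{42089543253}{2887} \approx -1.4579 \cdot 10^{7}$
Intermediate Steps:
$\left(2192 + \frac{1}{-2887}\right) \left(q - 2406\right) = \left(2192 + \frac{1}{-2887}\right) \left(-4245 - 2406\right) = \left(2192 - \frac{1}{2887}\right) \left(-6651\right) = \frac{6328303}{2887} \left(-6651\right) = - \frac{42089543253}{2887}$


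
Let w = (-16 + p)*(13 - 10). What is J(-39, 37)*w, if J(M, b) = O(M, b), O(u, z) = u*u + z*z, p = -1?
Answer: -147390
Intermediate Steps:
w = -51 (w = (-16 - 1)*(13 - 10) = -17*3 = -51)
O(u, z) = u² + z²
J(M, b) = M² + b²
J(-39, 37)*w = ((-39)² + 37²)*(-51) = (1521 + 1369)*(-51) = 2890*(-51) = -147390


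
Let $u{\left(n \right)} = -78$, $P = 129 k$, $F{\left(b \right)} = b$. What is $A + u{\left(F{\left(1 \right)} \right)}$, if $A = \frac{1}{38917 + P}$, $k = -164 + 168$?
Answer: $- \frac{3075773}{39433} \approx -78.0$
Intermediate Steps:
$k = 4$
$P = 516$ ($P = 129 \cdot 4 = 516$)
$A = \frac{1}{39433}$ ($A = \frac{1}{38917 + 516} = \frac{1}{39433} \approx 2.5359 \cdot 10^{-5}$)
$A + u{\left(F{\left(1 \right)} \right)} = \frac{1}{39433} - 78 = - \frac{3075773}{39433}$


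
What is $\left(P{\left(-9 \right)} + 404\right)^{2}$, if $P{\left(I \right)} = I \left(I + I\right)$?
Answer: $320356$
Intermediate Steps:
$P{\left(I \right)} = 2 I^{2}$ ($P{\left(I \right)} = I 2 I = 2 I^{2}$)
$\left(P{\left(-9 \right)} + 404\right)^{2} = \left(2 \left(-9\right)^{2} + 404\right)^{2} = \left(2 \cdot 81 + 404\right)^{2} = \left(162 + 404\right)^{2} = 566^{2} = 320356$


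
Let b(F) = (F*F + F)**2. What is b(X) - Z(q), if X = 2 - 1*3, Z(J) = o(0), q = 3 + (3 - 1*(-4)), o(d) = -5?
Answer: 5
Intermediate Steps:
q = 10 (q = 3 + (3 + 4) = 3 + 7 = 10)
Z(J) = -5
X = -1 (X = 2 - 3 = -1)
b(F) = (F + F**2)**2 (b(F) = (F**2 + F)**2 = (F + F**2)**2)
b(X) - Z(q) = (-1)**2*(1 - 1)**2 - 1*(-5) = 1*0**2 + 5 = 1*0 + 5 = 0 + 5 = 5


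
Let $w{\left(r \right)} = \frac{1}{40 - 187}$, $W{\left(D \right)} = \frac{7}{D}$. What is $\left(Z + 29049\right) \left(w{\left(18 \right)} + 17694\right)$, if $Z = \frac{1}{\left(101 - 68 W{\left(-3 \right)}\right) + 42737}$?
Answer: $\frac{3248696687943907}{6320510} \approx 5.1399 \cdot 10^{8}$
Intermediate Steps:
$w{\left(r \right)} = - \frac{1}{147}$ ($w{\left(r \right)} = \frac{1}{-147} = - \frac{1}{147}$)
$Z = \frac{3}{128990}$ ($Z = \frac{1}{\left(101 - 68 \frac{7}{-3}\right) + 42737} = \frac{1}{\left(101 - 68 \cdot 7 \left(- \frac{1}{3}\right)\right) + 42737} = \frac{1}{\left(101 - - \frac{476}{3}\right) + 42737} = \frac{1}{\left(101 + \frac{476}{3}\right) + 42737} = \frac{1}{\frac{779}{3} + 42737} = \frac{1}{\frac{128990}{3}} = \frac{3}{128990} \approx 2.3258 \cdot 10^{-5}$)
$\left(Z + 29049\right) \left(w{\left(18 \right)} + 17694\right) = \left(\frac{3}{128990} + 29049\right) \left(- \frac{1}{147} + 17694\right) = \frac{3747030513}{128990} \cdot \frac{2601017}{147} = \frac{3248696687943907}{6320510}$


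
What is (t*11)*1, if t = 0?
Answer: 0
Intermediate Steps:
(t*11)*1 = (0*11)*1 = 0*1 = 0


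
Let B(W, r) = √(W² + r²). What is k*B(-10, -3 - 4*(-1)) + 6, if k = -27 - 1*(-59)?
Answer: 6 + 32*√101 ≈ 327.60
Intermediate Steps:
k = 32 (k = -27 + 59 = 32)
k*B(-10, -3 - 4*(-1)) + 6 = 32*√((-10)² + (-3 - 4*(-1))²) + 6 = 32*√(100 + (-3 + 4)²) + 6 = 32*√(100 + 1²) + 6 = 32*√(100 + 1) + 6 = 32*√101 + 6 = 6 + 32*√101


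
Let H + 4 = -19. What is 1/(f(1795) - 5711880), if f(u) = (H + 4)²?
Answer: -1/5711519 ≈ -1.7508e-7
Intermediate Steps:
H = -23 (H = -4 - 19 = -23)
f(u) = 361 (f(u) = (-23 + 4)² = (-19)² = 361)
1/(f(1795) - 5711880) = 1/(361 - 5711880) = 1/(-5711519) = -1/5711519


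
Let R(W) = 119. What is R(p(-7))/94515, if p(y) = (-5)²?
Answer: 119/94515 ≈ 0.0012591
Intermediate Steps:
p(y) = 25
R(p(-7))/94515 = 119/94515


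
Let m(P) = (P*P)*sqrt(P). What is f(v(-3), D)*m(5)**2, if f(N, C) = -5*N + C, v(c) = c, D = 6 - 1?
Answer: 62500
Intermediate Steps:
D = 5
m(P) = P**(5/2) (m(P) = P**2*sqrt(P) = P**(5/2))
f(N, C) = C - 5*N
f(v(-3), D)*m(5)**2 = (5 - 5*(-3))*(5**(5/2))**2 = (5 + 15)*(25*sqrt(5))**2 = 20*3125 = 62500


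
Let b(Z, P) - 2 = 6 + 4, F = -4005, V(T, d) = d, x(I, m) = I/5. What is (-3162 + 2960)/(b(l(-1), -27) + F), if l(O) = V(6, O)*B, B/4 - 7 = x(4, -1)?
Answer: 202/3993 ≈ 0.050589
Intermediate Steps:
x(I, m) = I/5 (x(I, m) = I*(⅕) = I/5)
B = 156/5 (B = 28 + 4*((⅕)*4) = 28 + 4*(⅘) = 28 + 16/5 = 156/5 ≈ 31.200)
l(O) = 156*O/5 (l(O) = O*(156/5) = 156*O/5)
b(Z, P) = 12 (b(Z, P) = 2 + (6 + 4) = 2 + 10 = 12)
(-3162 + 2960)/(b(l(-1), -27) + F) = (-3162 + 2960)/(12 - 4005) = -202/(-3993) = -202*(-1/3993) = 202/3993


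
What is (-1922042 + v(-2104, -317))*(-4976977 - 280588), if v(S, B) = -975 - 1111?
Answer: 10116228028320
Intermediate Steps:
v(S, B) = -2086
(-1922042 + v(-2104, -317))*(-4976977 - 280588) = (-1922042 - 2086)*(-4976977 - 280588) = -1924128*(-5257565) = 10116228028320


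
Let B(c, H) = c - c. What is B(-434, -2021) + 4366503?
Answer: 4366503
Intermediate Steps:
B(c, H) = 0
B(-434, -2021) + 4366503 = 0 + 4366503 = 4366503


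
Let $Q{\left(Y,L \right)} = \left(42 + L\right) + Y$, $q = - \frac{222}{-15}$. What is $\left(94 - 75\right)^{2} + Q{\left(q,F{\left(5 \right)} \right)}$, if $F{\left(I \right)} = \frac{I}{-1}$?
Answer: $\frac{2064}{5} \approx 412.8$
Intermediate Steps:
$F{\left(I \right)} = - I$ ($F{\left(I \right)} = I \left(-1\right) = - I$)
$q = \frac{74}{5}$ ($q = \left(-222\right) \left(- \frac{1}{15}\right) = \frac{74}{5} \approx 14.8$)
$Q{\left(Y,L \right)} = 42 + L + Y$
$\left(94 - 75\right)^{2} + Q{\left(q,F{\left(5 \right)} \right)} = \left(94 - 75\right)^{2} + \left(42 - 5 + \frac{74}{5}\right) = 19^{2} + \left(42 - 5 + \frac{74}{5}\right) = 361 + \frac{259}{5} = \frac{2064}{5}$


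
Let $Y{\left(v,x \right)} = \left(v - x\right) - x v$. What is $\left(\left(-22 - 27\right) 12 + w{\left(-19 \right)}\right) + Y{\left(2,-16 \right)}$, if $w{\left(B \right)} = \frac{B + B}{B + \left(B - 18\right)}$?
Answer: $- \frac{15045}{28} \approx -537.32$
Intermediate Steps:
$Y{\left(v,x \right)} = v - x - v x$ ($Y{\left(v,x \right)} = \left(v - x\right) - v x = v - x - v x$)
$w{\left(B \right)} = \frac{2 B}{-18 + 2 B}$ ($w{\left(B \right)} = \frac{2 B}{B + \left(B - 18\right)} = \frac{2 B}{B + \left(-18 + B\right)} = \frac{2 B}{-18 + 2 B}$)
$\left(\left(-22 - 27\right) 12 + w{\left(-19 \right)}\right) + Y{\left(2,-16 \right)} = \left(\left(-22 - 27\right) 12 - \frac{19}{-9 - 19}\right) - \left(-18 - 32\right) = \left(\left(-49\right) 12 - \frac{19}{-28}\right) + \left(2 + 16 + 32\right) = \left(-588 - - \frac{19}{28}\right) + 50 = \left(-588 + \frac{19}{28}\right) + 50 = - \frac{16445}{28} + 50 = - \frac{15045}{28}$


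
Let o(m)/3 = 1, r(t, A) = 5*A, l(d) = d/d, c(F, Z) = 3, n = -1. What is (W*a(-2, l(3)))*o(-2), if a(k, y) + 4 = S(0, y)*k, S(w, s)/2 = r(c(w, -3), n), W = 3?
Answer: 144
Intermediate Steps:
l(d) = 1
o(m) = 3 (o(m) = 3*1 = 3)
S(w, s) = -10 (S(w, s) = 2*(5*(-1)) = 2*(-5) = -10)
a(k, y) = -4 - 10*k
(W*a(-2, l(3)))*o(-2) = (3*(-4 - 10*(-2)))*3 = (3*(-4 + 20))*3 = (3*16)*3 = 48*3 = 144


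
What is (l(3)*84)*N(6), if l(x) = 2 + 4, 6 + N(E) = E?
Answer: 0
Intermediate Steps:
N(E) = -6 + E
l(x) = 6
(l(3)*84)*N(6) = (6*84)*(-6 + 6) = 504*0 = 0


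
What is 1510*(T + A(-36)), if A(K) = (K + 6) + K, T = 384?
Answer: 480180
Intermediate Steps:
A(K) = 6 + 2*K (A(K) = (6 + K) + K = 6 + 2*K)
1510*(T + A(-36)) = 1510*(384 + (6 + 2*(-36))) = 1510*(384 + (6 - 72)) = 1510*(384 - 66) = 1510*318 = 480180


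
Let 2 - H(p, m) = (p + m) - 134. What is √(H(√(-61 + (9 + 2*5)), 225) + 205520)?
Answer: √(205431 - I*√42) ≈ 453.25 - 0.007*I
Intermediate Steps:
H(p, m) = 136 - m - p (H(p, m) = 2 - ((p + m) - 134) = 2 - ((m + p) - 134) = 2 - (-134 + m + p) = 2 + (134 - m - p) = 136 - m - p)
√(H(√(-61 + (9 + 2*5)), 225) + 205520) = √((136 - 1*225 - √(-61 + (9 + 2*5))) + 205520) = √((136 - 225 - √(-61 + (9 + 10))) + 205520) = √((136 - 225 - √(-61 + 19)) + 205520) = √((136 - 225 - √(-42)) + 205520) = √((136 - 225 - I*√42) + 205520) = √((-89 - I*√42) + 205520) = √(205431 - I*√42)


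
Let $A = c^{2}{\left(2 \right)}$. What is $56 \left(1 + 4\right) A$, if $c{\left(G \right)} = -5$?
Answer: $7000$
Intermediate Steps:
$A = 25$ ($A = \left(-5\right)^{2} = 25$)
$56 \left(1 + 4\right) A = 56 \left(1 + 4\right) 25 = 56 \cdot 5 \cdot 25 = 56 \cdot 125 = 7000$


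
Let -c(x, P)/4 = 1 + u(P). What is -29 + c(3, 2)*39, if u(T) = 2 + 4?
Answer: -1121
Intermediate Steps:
u(T) = 6
c(x, P) = -28 (c(x, P) = -4*(1 + 6) = -4*7 = -28)
-29 + c(3, 2)*39 = -29 - 28*39 = -29 - 1092 = -1121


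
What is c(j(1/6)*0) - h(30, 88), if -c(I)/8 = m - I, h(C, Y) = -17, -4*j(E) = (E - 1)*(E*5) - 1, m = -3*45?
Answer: 1097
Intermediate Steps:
m = -135
j(E) = ¼ - 5*E*(-1 + E)/4 (j(E) = -((E - 1)*(E*5) - 1)/4 = -((-1 + E)*(5*E) - 1)/4 = -(5*E*(-1 + E) - 1)/4 = -(-1 + 5*E*(-1 + E))/4 = ¼ - 5*E*(-1 + E)/4)
c(I) = 1080 + 8*I (c(I) = -8*(-135 - I) = 1080 + 8*I)
c(j(1/6)*0) - h(30, 88) = (1080 + 8*((¼ - 5*(1/6)²/4 + (5/4)/6)*0)) - 1*(-17) = (1080 + 8*((¼ - 5*(⅙)²/4 + (5/4)*(⅙))*0)) + 17 = (1080 + 8*((¼ - 5/4*1/36 + 5/24)*0)) + 17 = (1080 + 8*((¼ - 5/144 + 5/24)*0)) + 17 = (1080 + 8*((61/144)*0)) + 17 = (1080 + 8*0) + 17 = (1080 + 0) + 17 = 1080 + 17 = 1097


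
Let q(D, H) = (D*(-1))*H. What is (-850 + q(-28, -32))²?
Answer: 3048516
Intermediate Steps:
q(D, H) = -D*H (q(D, H) = (-D)*H = -D*H)
(-850 + q(-28, -32))² = (-850 - 1*(-28)*(-32))² = (-850 - 896)² = (-1746)² = 3048516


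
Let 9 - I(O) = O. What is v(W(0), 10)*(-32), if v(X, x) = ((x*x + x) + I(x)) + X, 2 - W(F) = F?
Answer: -3552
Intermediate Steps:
I(O) = 9 - O
W(F) = 2 - F
v(X, x) = 9 + X + x² (v(X, x) = ((x*x + x) + (9 - x)) + X = ((x² + x) + (9 - x)) + X = ((x + x²) + (9 - x)) + X = (9 + x²) + X = 9 + X + x²)
v(W(0), 10)*(-32) = (9 + (2 - 1*0) + 10²)*(-32) = (9 + (2 + 0) + 100)*(-32) = (9 + 2 + 100)*(-32) = 111*(-32) = -3552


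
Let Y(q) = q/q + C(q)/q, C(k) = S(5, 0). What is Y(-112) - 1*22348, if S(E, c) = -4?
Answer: -625715/28 ≈ -22347.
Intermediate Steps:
C(k) = -4
Y(q) = 1 - 4/q (Y(q) = q/q - 4/q = 1 - 4/q)
Y(-112) - 1*22348 = (-4 - 112)/(-112) - 1*22348 = -1/112*(-116) - 22348 = 29/28 - 22348 = -625715/28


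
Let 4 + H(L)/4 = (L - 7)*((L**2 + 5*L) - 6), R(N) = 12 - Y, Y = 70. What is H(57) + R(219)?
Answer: 705526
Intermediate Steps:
R(N) = -58 (R(N) = 12 - 1*70 = 12 - 70 = -58)
H(L) = -16 + 4*(-7 + L)*(-6 + L**2 + 5*L) (H(L) = -16 + 4*((L - 7)*((L**2 + 5*L) - 6)) = -16 + 4*((-7 + L)*(-6 + L**2 + 5*L)) = -16 + 4*(-7 + L)*(-6 + L**2 + 5*L))
H(57) + R(219) = (152 - 164*57 - 8*57**2 + 4*57**3) - 58 = (152 - 9348 - 8*3249 + 4*185193) - 58 = (152 - 9348 - 25992 + 740772) - 58 = 705584 - 58 = 705526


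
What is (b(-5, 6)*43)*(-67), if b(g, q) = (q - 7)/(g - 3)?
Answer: -2881/8 ≈ -360.13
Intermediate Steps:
b(g, q) = (-7 + q)/(-3 + g)
(b(-5, 6)*43)*(-67) = (((-7 + 6)/(-3 - 5))*43)*(-67) = ((-1/(-8))*43)*(-67) = (-⅛*(-1)*43)*(-67) = ((⅛)*43)*(-67) = (43/8)*(-67) = -2881/8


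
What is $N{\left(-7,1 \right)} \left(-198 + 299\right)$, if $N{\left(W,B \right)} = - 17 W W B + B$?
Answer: $-84032$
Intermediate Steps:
$N{\left(W,B \right)} = B - 17 B W^{2}$ ($N{\left(W,B \right)} = - 17 W^{2} B + B = - 17 B W^{2} + B = B - 17 B W^{2}$)
$N{\left(-7,1 \right)} \left(-198 + 299\right) = 1 \left(1 - 17 \left(-7\right)^{2}\right) \left(-198 + 299\right) = 1 \left(1 - 833\right) 101 = 1 \left(-832\right) 101 = \left(-832\right) 101 = -84032$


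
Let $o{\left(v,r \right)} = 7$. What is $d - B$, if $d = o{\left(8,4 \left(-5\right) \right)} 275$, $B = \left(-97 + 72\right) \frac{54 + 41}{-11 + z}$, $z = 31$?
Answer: $\frac{8175}{4} \approx 2043.8$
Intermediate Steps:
$B = - \frac{475}{4}$ ($B = \left(-97 + 72\right) \frac{54 + 41}{-11 + 31} = - 25 \cdot \frac{95}{20} = - 25 \cdot 95 \cdot \frac{1}{20} = \left(-25\right) \frac{19}{4} = - \frac{475}{4} \approx -118.75$)
$d = 1925$ ($d = 7 \cdot 275 = 1925$)
$d - B = 1925 - - \frac{475}{4} = 1925 + \frac{475}{4} = \frac{8175}{4}$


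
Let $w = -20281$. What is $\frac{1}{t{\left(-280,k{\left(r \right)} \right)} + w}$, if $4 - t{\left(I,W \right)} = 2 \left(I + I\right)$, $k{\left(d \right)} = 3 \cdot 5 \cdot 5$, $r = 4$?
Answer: $- \frac{1}{19157} \approx -5.22 \cdot 10^{-5}$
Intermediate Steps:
$k{\left(d \right)} = 75$ ($k{\left(d \right)} = 15 \cdot 5 = 75$)
$t{\left(I,W \right)} = 4 - 4 I$ ($t{\left(I,W \right)} = 4 - 2 \left(I + I\right) = 4 - 2 \cdot 2 I = 4 - 4 I$)
$\frac{1}{t{\left(-280,k{\left(r \right)} \right)} + w} = \frac{1}{\left(4 - -1120\right) - 20281} = \frac{1}{\left(4 + 1120\right) - 20281} = \frac{1}{1124 - 20281} = \frac{1}{-19157} = - \frac{1}{19157}$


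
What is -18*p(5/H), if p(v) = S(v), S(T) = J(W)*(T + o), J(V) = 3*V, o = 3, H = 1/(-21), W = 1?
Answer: 5508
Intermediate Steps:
H = -1/21 ≈ -0.047619
S(T) = 9 + 3*T (S(T) = (3*1)*(T + 3) = 3*(3 + T) = 9 + 3*T)
p(v) = 9 + 3*v
-18*p(5/H) = -18*(9 + 3*(5/(-1/21))) = -18*(9 + 3*(5*(-21))) = -18*(9 + 3*(-105)) = -18*(9 - 315) = -18*(-306) = 5508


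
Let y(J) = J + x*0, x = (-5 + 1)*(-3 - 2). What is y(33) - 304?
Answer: -271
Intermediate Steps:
x = 20 (x = -4*(-5) = 20)
y(J) = J (y(J) = J + 20*0 = J + 0 = J)
y(33) - 304 = 33 - 304 = -271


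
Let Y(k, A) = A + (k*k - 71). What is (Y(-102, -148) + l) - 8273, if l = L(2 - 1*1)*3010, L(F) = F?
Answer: 4922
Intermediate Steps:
l = 3010 (l = (2 - 1*1)*3010 = (2 - 1)*3010 = 1*3010 = 3010)
Y(k, A) = -71 + A + k² (Y(k, A) = A + (k² - 71) = A + (-71 + k²) = -71 + A + k²)
(Y(-102, -148) + l) - 8273 = ((-71 - 148 + (-102)²) + 3010) - 8273 = ((-71 - 148 + 10404) + 3010) - 8273 = (10185 + 3010) - 8273 = 13195 - 8273 = 4922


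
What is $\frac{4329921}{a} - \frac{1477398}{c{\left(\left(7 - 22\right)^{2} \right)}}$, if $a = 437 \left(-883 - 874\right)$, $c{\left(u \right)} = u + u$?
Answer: $- \frac{189384657572}{57585675} \approx -3288.7$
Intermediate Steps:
$c{\left(u \right)} = 2 u$
$a = -767809$ ($a = 437 \left(-1757\right) = -767809$)
$\frac{4329921}{a} - \frac{1477398}{c{\left(\left(7 - 22\right)^{2} \right)}} = \frac{4329921}{-767809} - \frac{1477398}{2 \left(7 - 22\right)^{2}} = 4329921 \left(- \frac{1}{767809}\right) - \frac{1477398}{2 \left(-15\right)^{2}} = - \frac{4329921}{767809} - \frac{1477398}{2 \cdot 225} = - \frac{4329921}{767809} - \frac{1477398}{450} = - \frac{4329921}{767809} - \frac{246233}{75} = - \frac{189384657572}{57585675}$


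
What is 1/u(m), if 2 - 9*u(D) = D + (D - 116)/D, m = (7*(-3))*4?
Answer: 189/1756 ≈ 0.10763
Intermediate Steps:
m = -84 (m = -21*4 = -84)
u(D) = 2/9 - D/9 - (-116 + D)/(9*D) (u(D) = 2/9 - (D + (D - 116)/D)/9 = 2/9 - (D + (-116 + D)/D)/9 = 2/9 + (-D/9 - (-116 + D)/(9*D)) = 2/9 - D/9 - (-116 + D)/(9*D))
1/u(m) = 1/((1/9)*(116 - 1*(-84)*(-1 - 84))/(-84)) = 1/((1/9)*(-1/84)*(116 - 1*(-84)*(-85))) = 1/((1/9)*(-1/84)*(116 - 7140)) = 1/((1/9)*(-1/84)*(-7024)) = 1/(1756/189) = 189/1756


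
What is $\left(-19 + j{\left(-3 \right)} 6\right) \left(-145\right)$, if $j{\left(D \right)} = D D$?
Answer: $-5075$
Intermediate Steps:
$j{\left(D \right)} = D^{2}$
$\left(-19 + j{\left(-3 \right)} 6\right) \left(-145\right) = \left(-19 + \left(-3\right)^{2} \cdot 6\right) \left(-145\right) = \left(-19 + 9 \cdot 6\right) \left(-145\right) = \left(-19 + 54\right) \left(-145\right) = 35 \left(-145\right) = -5075$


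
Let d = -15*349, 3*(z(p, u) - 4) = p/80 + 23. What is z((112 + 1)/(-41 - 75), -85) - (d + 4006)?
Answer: 11513349/9280 ≈ 1240.7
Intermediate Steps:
z(p, u) = 35/3 + p/240 (z(p, u) = 4 + (p/80 + 23)/3 = 4 + (23 + p/80)/3 = 4 + (23/3 + p/240) = 35/3 + p/240)
d = -5235
z((112 + 1)/(-41 - 75), -85) - (d + 4006) = (35/3 + ((112 + 1)/(-41 - 75))/240) - (-5235 + 4006) = (35/3 + (113/(-116))/240) - 1*(-1229) = (35/3 + (113*(-1/116))/240) + 1229 = (35/3 + (1/240)*(-113/116)) + 1229 = (35/3 - 113/27840) + 1229 = 108229/9280 + 1229 = 11513349/9280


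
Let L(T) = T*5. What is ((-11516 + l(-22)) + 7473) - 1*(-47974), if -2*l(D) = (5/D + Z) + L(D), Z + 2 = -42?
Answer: 1936357/44 ≈ 44008.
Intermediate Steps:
L(T) = 5*T
Z = -44 (Z = -2 - 42 = -44)
l(D) = 22 - 5*D/2 - 5/(2*D) (l(D) = -((5/D - 44) + 5*D)/2 = -((-44 + 5/D) + 5*D)/2 = -(-44 + 5*D + 5/D)/2 = 22 - 5*D/2 - 5/(2*D))
((-11516 + l(-22)) + 7473) - 1*(-47974) = ((-11516 + (22 - 5/2*(-22) - 5/2/(-22))) + 7473) - 1*(-47974) = ((-11516 + (22 + 55 - 5/2*(-1/22))) + 7473) + 47974 = ((-11516 + (22 + 55 + 5/44)) + 7473) + 47974 = ((-11516 + 3393/44) + 7473) + 47974 = (-503311/44 + 7473) + 47974 = -174499/44 + 47974 = 1936357/44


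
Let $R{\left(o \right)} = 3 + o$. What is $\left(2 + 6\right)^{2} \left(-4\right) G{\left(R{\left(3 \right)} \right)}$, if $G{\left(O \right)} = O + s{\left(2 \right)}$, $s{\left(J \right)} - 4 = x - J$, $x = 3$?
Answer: $-2816$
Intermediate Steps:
$s{\left(J \right)} = 7 - J$ ($s{\left(J \right)} = 4 - \left(-3 + J\right) = 7 - J$)
$G{\left(O \right)} = 5 + O$ ($G{\left(O \right)} = O + \left(7 - 2\right) = O + 5 = 5 + O$)
$\left(2 + 6\right)^{2} \left(-4\right) G{\left(R{\left(3 \right)} \right)} = \left(2 + 6\right)^{2} \left(-4\right) \left(5 + \left(3 + 3\right)\right) = 8^{2} \left(-4\right) \left(5 + 6\right) = 64 \left(-4\right) 11 = \left(-256\right) 11 = -2816$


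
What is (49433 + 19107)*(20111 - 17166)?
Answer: 201850300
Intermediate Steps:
(49433 + 19107)*(20111 - 17166) = 68540*2945 = 201850300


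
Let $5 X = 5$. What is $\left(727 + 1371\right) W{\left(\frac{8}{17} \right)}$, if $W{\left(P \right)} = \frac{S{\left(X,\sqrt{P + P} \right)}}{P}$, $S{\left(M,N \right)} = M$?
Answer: $\frac{17833}{4} \approx 4458.3$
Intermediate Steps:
$X = 1$ ($X = \frac{1}{5} \cdot 5 = 1$)
$W{\left(P \right)} = \frac{1}{P}$ ($W{\left(P \right)} = 1 \frac{1}{P} = \frac{1}{P}$)
$\left(727 + 1371\right) W{\left(\frac{8}{17} \right)} = \frac{727 + 1371}{8 \cdot \frac{1}{17}} = \frac{2098}{8 \cdot \frac{1}{17}} = \frac{2098}{\frac{8}{17}} = 2098 \cdot \frac{17}{8} = \frac{17833}{4}$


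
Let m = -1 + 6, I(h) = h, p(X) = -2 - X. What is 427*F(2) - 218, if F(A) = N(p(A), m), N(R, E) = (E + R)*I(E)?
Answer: 1917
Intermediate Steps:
m = 5
N(R, E) = E*(E + R) (N(R, E) = (E + R)*E = E*(E + R))
F(A) = 15 - 5*A (F(A) = 5*(5 + (-2 - A)) = 5*(3 - A) = 15 - 5*A)
427*F(2) - 218 = 427*(15 - 5*2) - 218 = 427*(15 - 10) - 218 = 427*5 - 218 = 2135 - 218 = 1917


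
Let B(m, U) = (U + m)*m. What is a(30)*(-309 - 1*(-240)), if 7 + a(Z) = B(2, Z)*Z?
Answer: -131997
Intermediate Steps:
B(m, U) = m*(U + m)
a(Z) = -7 + Z*(4 + 2*Z) (a(Z) = -7 + (2*(Z + 2))*Z = -7 + (2*(2 + Z))*Z = -7 + (4 + 2*Z)*Z = -7 + Z*(4 + 2*Z))
a(30)*(-309 - 1*(-240)) = (-7 + 2*30*(2 + 30))*(-309 - 1*(-240)) = (-7 + 2*30*32)*(-309 + 240) = (-7 + 1920)*(-69) = 1913*(-69) = -131997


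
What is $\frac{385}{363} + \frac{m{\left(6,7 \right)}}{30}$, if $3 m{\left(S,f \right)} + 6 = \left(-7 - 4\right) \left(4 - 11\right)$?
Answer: $\frac{1831}{990} \approx 1.8495$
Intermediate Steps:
$m{\left(S,f \right)} = \frac{71}{3}$ ($m{\left(S,f \right)} = -2 + \frac{\left(-7 - 4\right) \left(4 - 11\right)}{3} = -2 + \frac{\left(-11\right) \left(-7\right)}{3} = -2 + \frac{1}{3} \cdot 77 = -2 + \frac{77}{3} = \frac{71}{3}$)
$\frac{385}{363} + \frac{m{\left(6,7 \right)}}{30} = \frac{385}{363} + \frac{71}{3 \cdot 30} = 385 \cdot \frac{1}{363} + \frac{71}{3} \cdot \frac{1}{30} = \frac{35}{33} + \frac{71}{90} = \frac{1831}{990}$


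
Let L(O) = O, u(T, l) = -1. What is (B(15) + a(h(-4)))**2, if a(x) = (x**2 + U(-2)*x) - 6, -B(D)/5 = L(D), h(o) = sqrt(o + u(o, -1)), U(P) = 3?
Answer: 7351 - 516*I*sqrt(5) ≈ 7351.0 - 1153.8*I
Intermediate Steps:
h(o) = sqrt(-1 + o) (h(o) = sqrt(o - 1) = sqrt(-1 + o))
B(D) = -5*D
a(x) = -6 + x**2 + 3*x (a(x) = (x**2 + 3*x) - 6 = -6 + x**2 + 3*x)
(B(15) + a(h(-4)))**2 = (-5*15 + (-6 + (sqrt(-1 - 4))**2 + 3*sqrt(-1 - 4)))**2 = (-75 + (-6 + (sqrt(-5))**2 + 3*sqrt(-5)))**2 = (-75 + (-6 + (I*sqrt(5))**2 + 3*(I*sqrt(5))))**2 = (-75 + (-6 - 5 + 3*I*sqrt(5)))**2 = (-75 + (-11 + 3*I*sqrt(5)))**2 = (-86 + 3*I*sqrt(5))**2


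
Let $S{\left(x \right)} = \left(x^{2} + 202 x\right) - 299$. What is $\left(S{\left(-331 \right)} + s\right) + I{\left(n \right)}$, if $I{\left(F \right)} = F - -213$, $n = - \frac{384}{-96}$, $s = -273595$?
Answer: $-230978$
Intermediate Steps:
$S{\left(x \right)} = -299 + x^{2} + 202 x$
$n = 4$ ($n = \left(-384\right) \left(- \frac{1}{96}\right) = 4$)
$I{\left(F \right)} = 213 + F$ ($I{\left(F \right)} = F + 213 = 213 + F$)
$\left(S{\left(-331 \right)} + s\right) + I{\left(n \right)} = \left(\left(-299 + \left(-331\right)^{2} + 202 \left(-331\right)\right) - 273595\right) + \left(213 + 4\right) = \left(\left(-299 + 109561 - 66862\right) - 273595\right) + 217 = \left(42400 - 273595\right) + 217 = -231195 + 217 = -230978$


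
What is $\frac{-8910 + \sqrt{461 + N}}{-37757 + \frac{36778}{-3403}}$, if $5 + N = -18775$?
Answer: $\frac{10106910}{42841283} - \frac{3403 i \sqrt{18319}}{128523849} \approx 0.23592 - 0.0035837 i$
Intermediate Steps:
$N = -18780$ ($N = -5 - 18775 = -18780$)
$\frac{-8910 + \sqrt{461 + N}}{-37757 + \frac{36778}{-3403}} = \frac{-8910 + \sqrt{461 - 18780}}{-37757 + \frac{36778}{-3403}} = \frac{-8910 + \sqrt{-18319}}{-37757 + 36778 \left(- \frac{1}{3403}\right)} = \frac{-8910 + i \sqrt{18319}}{-37757 - \frac{36778}{3403}} = \frac{-8910 + i \sqrt{18319}}{- \frac{128523849}{3403}} = \left(-8910 + i \sqrt{18319}\right) \left(- \frac{3403}{128523849}\right) = \frac{10106910}{42841283} - \frac{3403 i \sqrt{18319}}{128523849}$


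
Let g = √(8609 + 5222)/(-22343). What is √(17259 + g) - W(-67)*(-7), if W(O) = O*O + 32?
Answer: 31647 + √(8615859332091 - 22343*√13831)/22343 ≈ 31778.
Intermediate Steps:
W(O) = 32 + O² (W(O) = O² + 32 = 32 + O²)
g = -√13831/22343 (g = √13831*(-1/22343) = -√13831/22343 ≈ -0.0052636)
√(17259 + g) - W(-67)*(-7) = √(17259 - √13831/22343) - (32 + (-67)²)*(-7) = √(17259 - √13831/22343) - (32 + 4489)*(-7) = √(17259 - √13831/22343) - 4521*(-7) = √(17259 - √13831/22343) - 1*(-31647) = √(17259 - √13831/22343) + 31647 = 31647 + √(17259 - √13831/22343)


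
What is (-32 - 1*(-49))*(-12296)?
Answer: -209032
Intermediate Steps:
(-32 - 1*(-49))*(-12296) = (-32 + 49)*(-12296) = 17*(-12296) = -209032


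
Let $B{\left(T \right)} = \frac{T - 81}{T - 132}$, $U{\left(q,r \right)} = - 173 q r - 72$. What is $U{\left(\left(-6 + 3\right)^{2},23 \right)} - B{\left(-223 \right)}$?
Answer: $- \frac{12738769}{355} \approx -35884.0$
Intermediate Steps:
$U{\left(q,r \right)} = -72 - 173 q r$ ($U{\left(q,r \right)} = - 173 q r - 72 = -72 - 173 q r$)
$B{\left(T \right)} = \frac{-81 + T}{-132 + T}$
$U{\left(\left(-6 + 3\right)^{2},23 \right)} - B{\left(-223 \right)} = \left(-72 - 173 \left(-6 + 3\right)^{2} \cdot 23\right) - \frac{-81 - 223}{-132 - 223} = \left(-72 - 173 \left(-3\right)^{2} \cdot 23\right) - \frac{1}{-355} \left(-304\right) = \left(-72 - 1557 \cdot 23\right) - \left(- \frac{1}{355}\right) \left(-304\right) = \left(-72 - 35811\right) - \frac{304}{355} = -35883 - \frac{304}{355} = - \frac{12738769}{355}$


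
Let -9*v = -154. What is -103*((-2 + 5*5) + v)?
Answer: -37183/9 ≈ -4131.4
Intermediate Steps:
v = 154/9 (v = -⅑*(-154) = 154/9 ≈ 17.111)
-103*((-2 + 5*5) + v) = -103*((-2 + 5*5) + 154/9) = -103*((-2 + 25) + 154/9) = -103*(23 + 154/9) = -103*361/9 = -37183/9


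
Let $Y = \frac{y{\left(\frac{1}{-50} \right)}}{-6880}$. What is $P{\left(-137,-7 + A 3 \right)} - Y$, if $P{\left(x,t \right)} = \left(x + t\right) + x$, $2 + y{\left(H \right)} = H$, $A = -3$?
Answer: $- \frac{99760101}{344000} \approx -290.0$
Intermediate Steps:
$y{\left(H \right)} = -2 + H$
$P{\left(x,t \right)} = t + 2 x$ ($P{\left(x,t \right)} = \left(t + x\right) + x = t + 2 x$)
$Y = \frac{101}{344000}$ ($Y = \frac{-2 + \frac{1}{-50}}{-6880} = \left(-2 - \frac{1}{50}\right) \left(- \frac{1}{6880}\right) = \left(- \frac{101}{50}\right) \left(- \frac{1}{6880}\right) = \frac{101}{344000} \approx 0.0002936$)
$P{\left(-137,-7 + A 3 \right)} - Y = \left(\left(-7 - 9\right) + 2 \left(-137\right)\right) - \frac{101}{344000} = \left(\left(-7 - 9\right) - 274\right) - \frac{101}{344000} = \left(-16 - 274\right) - \frac{101}{344000} = -290 - \frac{101}{344000} = - \frac{99760101}{344000}$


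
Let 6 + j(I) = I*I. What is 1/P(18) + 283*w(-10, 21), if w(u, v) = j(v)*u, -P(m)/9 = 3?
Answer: -33238351/27 ≈ -1.2311e+6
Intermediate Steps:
P(m) = -27 (P(m) = -9*3 = -27)
j(I) = -6 + I**2 (j(I) = -6 + I*I = -6 + I**2)
w(u, v) = u*(-6 + v**2) (w(u, v) = (-6 + v**2)*u = u*(-6 + v**2))
1/P(18) + 283*w(-10, 21) = 1/(-27) + 283*(-10*(-6 + 21**2)) = -1/27 + 283*(-10*(-6 + 441)) = -1/27 + 283*(-10*435) = -1/27 + 283*(-4350) = -1/27 - 1231050 = -33238351/27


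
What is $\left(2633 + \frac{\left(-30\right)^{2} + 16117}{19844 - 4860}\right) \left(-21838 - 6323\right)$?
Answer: $- \frac{1111511544129}{14984} \approx -7.418 \cdot 10^{7}$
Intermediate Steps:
$\left(2633 + \frac{\left(-30\right)^{2} + 16117}{19844 - 4860}\right) \left(-21838 - 6323\right) = \left(2633 + \frac{900 + 16117}{14984}\right) \left(-28161\right) = \left(2633 + 17017 \cdot \frac{1}{14984}\right) \left(-28161\right) = \left(2633 + \frac{17017}{14984}\right) \left(-28161\right) = \frac{39469889}{14984} \left(-28161\right) = - \frac{1111511544129}{14984}$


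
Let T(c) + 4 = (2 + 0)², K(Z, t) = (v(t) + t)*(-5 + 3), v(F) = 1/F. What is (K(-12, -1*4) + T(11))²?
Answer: 289/4 ≈ 72.250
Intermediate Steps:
K(Z, t) = -2*t - 2/t (K(Z, t) = (1/t + t)*(-5 + 3) = (t + 1/t)*(-2) = -2*t - 2/t)
T(c) = 0 (T(c) = -4 + (2 + 0)² = -4 + 2² = -4 + 4 = 0)
(K(-12, -1*4) + T(11))² = ((-(-2)*4 - 2/((-1*4))) + 0)² = ((-2*(-4) - 2/(-4)) + 0)² = ((8 - 2*(-¼)) + 0)² = ((8 + ½) + 0)² = (17/2 + 0)² = (17/2)² = 289/4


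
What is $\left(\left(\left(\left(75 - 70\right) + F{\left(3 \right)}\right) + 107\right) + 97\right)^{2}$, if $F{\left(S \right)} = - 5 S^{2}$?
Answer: $26896$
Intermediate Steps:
$\left(\left(\left(\left(75 - 70\right) + F{\left(3 \right)}\right) + 107\right) + 97\right)^{2} = \left(\left(\left(\left(75 - 70\right) - 5 \cdot 3^{2}\right) + 107\right) + 97\right)^{2} = \left(\left(\left(5 - 45\right) + 107\right) + 97\right)^{2} = \left(\left(-40 + 107\right) + 97\right)^{2} = \left(67 + 97\right)^{2} = 164^{2} = 26896$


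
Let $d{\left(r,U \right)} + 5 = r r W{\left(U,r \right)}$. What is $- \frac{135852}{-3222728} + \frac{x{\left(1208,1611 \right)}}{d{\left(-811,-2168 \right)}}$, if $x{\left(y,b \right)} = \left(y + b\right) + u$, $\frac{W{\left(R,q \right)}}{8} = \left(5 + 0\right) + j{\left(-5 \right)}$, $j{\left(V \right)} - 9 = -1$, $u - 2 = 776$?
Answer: $\frac{775356137977}{18370349642226} \approx 0.042207$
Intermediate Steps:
$u = 778$ ($u = 2 + 776 = 778$)
$j{\left(V \right)} = 8$ ($j{\left(V \right)} = 9 - 1 = 8$)
$W{\left(R,q \right)} = 104$ ($W{\left(R,q \right)} = 8 \left(\left(5 + 0\right) + 8\right) = 8 \left(5 + 8\right) = 8 \cdot 13 = 104$)
$x{\left(y,b \right)} = 778 + b + y$ ($x{\left(y,b \right)} = \left(y + b\right) + 778 = \left(b + y\right) + 778 = 778 + b + y$)
$d{\left(r,U \right)} = -5 + 104 r^{2}$ ($d{\left(r,U \right)} = -5 + r r 104 = -5 + r^{2} \cdot 104 = -5 + 104 r^{2}$)
$- \frac{135852}{-3222728} + \frac{x{\left(1208,1611 \right)}}{d{\left(-811,-2168 \right)}} = - \frac{135852}{-3222728} + \frac{778 + 1611 + 1208}{-5 + 104 \left(-811\right)^{2}} = \left(-135852\right) \left(- \frac{1}{3222728}\right) + \frac{3597}{-5 + 104 \cdot 657721} = \frac{33963}{805682} + \frac{3597}{-5 + 68402984} = \frac{33963}{805682} + \frac{3597}{68402979} = \frac{33963}{805682} + 3597 \cdot \frac{1}{68402979} = \frac{33963}{805682} + \frac{1199}{22800993} = \frac{775356137977}{18370349642226}$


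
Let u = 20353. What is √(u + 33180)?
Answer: √53533 ≈ 231.37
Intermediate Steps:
√(u + 33180) = √(20353 + 33180) = √53533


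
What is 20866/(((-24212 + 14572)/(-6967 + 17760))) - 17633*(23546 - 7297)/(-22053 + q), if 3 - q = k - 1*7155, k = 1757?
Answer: -61756445831/10032830 ≈ -6155.4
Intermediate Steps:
q = 5401 (q = 3 - (1757 - 1*7155) = 3 - (1757 - 7155) = 3 - 1*(-5398) = 3 + 5398 = 5401)
20866/(((-24212 + 14572)/(-6967 + 17760))) - 17633*(23546 - 7297)/(-22053 + q) = 20866/(((-24212 + 14572)/(-6967 + 17760))) - 17633*(23546 - 7297)/(-22053 + 5401) = 20866/((-9640/10793)) - 17633/((-16652/16249)) = 20866/((-9640*1/10793)) - 17633/((-16652*1/16249)) = 20866/(-9640/10793) - 17633/(-16652/16249) = 20866*(-10793/9640) - 17633*(-16249/16652) = -112603369/4820 + 286518617/16652 = -61756445831/10032830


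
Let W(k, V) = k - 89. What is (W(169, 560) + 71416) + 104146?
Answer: 175642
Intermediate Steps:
W(k, V) = -89 + k
(W(169, 560) + 71416) + 104146 = ((-89 + 169) + 71416) + 104146 = (80 + 71416) + 104146 = 71496 + 104146 = 175642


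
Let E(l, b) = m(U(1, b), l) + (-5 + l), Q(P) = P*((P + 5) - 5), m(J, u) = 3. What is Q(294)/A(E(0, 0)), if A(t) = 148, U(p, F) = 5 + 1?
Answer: 21609/37 ≈ 584.03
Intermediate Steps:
U(p, F) = 6
Q(P) = P² (Q(P) = P*((5 + P) - 5) = P*P = P²)
E(l, b) = -2 + l (E(l, b) = 3 + (-5 + l) = -2 + l)
Q(294)/A(E(0, 0)) = 294²/148 = 86436*(1/148) = 21609/37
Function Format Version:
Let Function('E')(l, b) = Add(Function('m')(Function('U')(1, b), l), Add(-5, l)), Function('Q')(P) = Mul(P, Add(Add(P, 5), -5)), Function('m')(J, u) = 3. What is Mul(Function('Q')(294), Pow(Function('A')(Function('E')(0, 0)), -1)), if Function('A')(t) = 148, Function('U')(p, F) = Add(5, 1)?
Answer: Rational(21609, 37) ≈ 584.03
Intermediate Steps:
Function('U')(p, F) = 6
Function('Q')(P) = Pow(P, 2) (Function('Q')(P) = Mul(P, Add(Add(5, P), -5)) = Mul(P, P) = Pow(P, 2))
Function('E')(l, b) = Add(-2, l) (Function('E')(l, b) = Add(3, Add(-5, l)) = Add(-2, l))
Mul(Function('Q')(294), Pow(Function('A')(Function('E')(0, 0)), -1)) = Mul(Pow(294, 2), Pow(148, -1)) = Mul(86436, Rational(1, 148)) = Rational(21609, 37)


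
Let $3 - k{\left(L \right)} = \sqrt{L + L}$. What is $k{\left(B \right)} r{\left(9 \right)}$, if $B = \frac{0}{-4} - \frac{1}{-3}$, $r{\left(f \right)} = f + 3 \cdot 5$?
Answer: $72 - 8 \sqrt{6} \approx 52.404$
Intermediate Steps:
$r{\left(f \right)} = 15 + f$ ($r{\left(f \right)} = f + 15 = 15 + f$)
$B = \frac{1}{3}$ ($B = 0 \left(- \frac{1}{4}\right) - - \frac{1}{3} = 0 + \frac{1}{3} = \frac{1}{3} \approx 0.33333$)
$k{\left(L \right)} = 3 - \sqrt{2} \sqrt{L}$ ($k{\left(L \right)} = 3 - \sqrt{L + L} = 3 - \sqrt{2 L} = 3 - \sqrt{2} \sqrt{L}$)
$k{\left(B \right)} r{\left(9 \right)} = \left(3 - \frac{\sqrt{2}}{\sqrt{3}}\right) \left(15 + 9\right) = \left(3 - \sqrt{2} \frac{\sqrt{3}}{3}\right) 24 = \left(3 - \frac{\sqrt{6}}{3}\right) 24 = 72 - 8 \sqrt{6}$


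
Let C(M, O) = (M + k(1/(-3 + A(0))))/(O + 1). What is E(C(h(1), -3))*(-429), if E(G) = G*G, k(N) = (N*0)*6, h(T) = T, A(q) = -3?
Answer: -429/4 ≈ -107.25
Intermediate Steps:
k(N) = 0 (k(N) = 0*6 = 0)
C(M, O) = M/(1 + O) (C(M, O) = (M + 0)/(O + 1) = M/(1 + O))
E(G) = G²
E(C(h(1), -3))*(-429) = (1/(1 - 3))²*(-429) = (1/(-2))²*(-429) = (1*(-½))²*(-429) = (-½)²*(-429) = (¼)*(-429) = -429/4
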